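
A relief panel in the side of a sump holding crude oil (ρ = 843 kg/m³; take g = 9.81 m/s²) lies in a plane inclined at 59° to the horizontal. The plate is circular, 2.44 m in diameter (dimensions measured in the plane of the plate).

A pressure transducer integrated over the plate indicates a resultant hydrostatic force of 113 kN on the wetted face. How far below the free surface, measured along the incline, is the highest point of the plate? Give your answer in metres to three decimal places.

γ = ρg = 843 × 9.81 / 1000 = 8.26983 kN/m³.
A = π(1.22)² = 4.67595 m².
From F = γ·h_c·A, the centroid depth is h_c = 113/(8.26983 × 4.67595) = 2.92221 m.
Let θ = 59° be the plate's angle to the horizontal; measure y along the incline from where the plane meets the free surface. Vertical depth h = y·sinθ with sinθ = 0.857167.
Along the incline, y_c = h_c/sinθ = 2.92221/0.857167 = 3.40915 m.
The centroid is at the centre, 1.22 m below the top of the plate, so the highest point sits at y_top = 3.40915 − 1.22 = 2.18915 m along the incline.

y_top ≈ 2.189 m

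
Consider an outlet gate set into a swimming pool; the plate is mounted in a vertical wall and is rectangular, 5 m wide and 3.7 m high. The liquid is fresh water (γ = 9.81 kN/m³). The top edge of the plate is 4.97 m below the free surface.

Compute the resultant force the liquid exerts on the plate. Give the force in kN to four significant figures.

F ≈ 1238 kN

γ = 9.81 kN/m³.
The centroid lies 3.7/2 = 1.85 m below the top edge, so the centroid depth is h_c = 4.97 + 1.85 = 6.82 m.
A = 5 × 3.7 = 18.5 m².
Resultant F = γ·h_c·A = 9.81 × 6.82 × 18.5 = 1237.73 kN.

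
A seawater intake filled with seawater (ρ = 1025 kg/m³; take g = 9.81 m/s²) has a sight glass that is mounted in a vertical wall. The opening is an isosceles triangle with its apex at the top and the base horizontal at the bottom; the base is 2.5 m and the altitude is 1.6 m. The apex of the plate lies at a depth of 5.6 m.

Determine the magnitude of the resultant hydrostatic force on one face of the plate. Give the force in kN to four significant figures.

F ≈ 134.1 kN

γ = ρg = 1025 × 9.81 / 1000 = 10.05525 kN/m³.
With the apex up, the centroid sits 2h/3 = 2 × 1.6/3 = 1.06667 m below the apex, so the centroid depth is h_c = 5.6 + 1.06667 = 6.66667 m.
A = ½ × 2.5 × 1.6 = 2 m².
Resultant F = γ·h_c·A = 10.05525 × 6.66667 × 2 = 134.07 kN.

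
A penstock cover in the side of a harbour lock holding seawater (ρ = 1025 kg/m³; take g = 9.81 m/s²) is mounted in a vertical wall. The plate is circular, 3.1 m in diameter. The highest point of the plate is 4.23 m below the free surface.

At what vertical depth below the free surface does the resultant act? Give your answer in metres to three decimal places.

γ = ρg = 1025 × 9.81 / 1000 = 10.05525 kN/m³.
The centroid is at the centre, 1.55 m below the top of the plate, so the centroid depth is h_c = 4.23 + 1.55 = 5.78 m.
A = π(1.55)² = 7.54768 m².
Resultant F = γ·h_c·A = 10.05525 × 5.78 × 7.54768 = 438.666 kN.
I_c = πr⁴/4 = π × 1.55⁴/4 = 4.53332 m⁴.
Centre of pressure: y_p = y_c + I_c/(y_c·A) = 5.78 + 4.53332/(5.78 × 7.54768) = 5.78 + 0.103914 = 5.88391 m along the plane.

h_p = 5.884 m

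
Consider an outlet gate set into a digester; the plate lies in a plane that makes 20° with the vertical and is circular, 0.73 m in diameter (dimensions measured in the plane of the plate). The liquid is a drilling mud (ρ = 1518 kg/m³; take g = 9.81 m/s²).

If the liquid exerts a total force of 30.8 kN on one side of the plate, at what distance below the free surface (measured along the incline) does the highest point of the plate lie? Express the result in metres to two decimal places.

γ = ρg = 1518 × 9.81 / 1000 = 14.89158 kN/m³.
A = π(0.365)² = 0.418539 m².
From F = γ·h_c·A, the centroid depth is h_c = 30.8/(14.89158 × 0.418539) = 4.94167 m.
The plate makes 20° with the vertical, i.e. θ = 90° − 20° = 70° to the horizontal. Measuring y along the incline from the free-surface line, vertical depth h = y·sinθ with sinθ = 0.939693.
Along the incline, y_c = h_c/sinθ = 4.94167/0.939693 = 5.25881 m.
The centroid is at the centre, 0.365 m below the top of the plate, so the highest point sits at y_top = 5.25881 − 0.365 = 4.89381 m along the incline.

y_top ≈ 4.89 m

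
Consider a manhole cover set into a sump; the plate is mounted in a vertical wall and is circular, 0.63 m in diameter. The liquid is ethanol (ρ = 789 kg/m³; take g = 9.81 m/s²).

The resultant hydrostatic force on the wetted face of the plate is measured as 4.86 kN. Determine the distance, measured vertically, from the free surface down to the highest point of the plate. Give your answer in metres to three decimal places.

d_top ≈ 1.699 m

γ = ρg = 789 × 9.81 / 1000 = 7.74009 kN/m³.
A = π(0.315)² = 0.311725 m².
From F = γ·h_c·A, the centroid depth is h_c = 4.86/(7.74009 × 0.311725) = 2.01427 m.
The centroid is at the centre, 0.315 m below the top of the plate, so the highest point sits at h_top = 2.01427 − 0.315 = 1.69927 m below the surface.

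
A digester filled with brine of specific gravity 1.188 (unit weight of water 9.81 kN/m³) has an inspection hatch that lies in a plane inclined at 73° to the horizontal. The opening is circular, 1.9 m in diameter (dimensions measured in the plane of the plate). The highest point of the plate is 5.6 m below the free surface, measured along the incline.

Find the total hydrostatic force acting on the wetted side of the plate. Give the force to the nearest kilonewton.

γ = 1.188 × 9.81 = 11.65428 kN/m³.
Let θ = 73° be the plate's angle to the horizontal; measure y along the incline from where the plane meets the free surface. Vertical depth h = y·sinθ with sinθ = 0.956305.
The centroid is at the centre, 0.95 m below the top of the plate, so y_c = 5.6 + 0.95 = 6.55 m and h_c = 6.55 × 0.956305 = 6.2638 m.
A = π(0.95)² = 2.83529 m².
Resultant F = γ·h_c·A = 11.65428 × 6.2638 × 2.83529 = 206.976 kN.

F ≈ 207 kN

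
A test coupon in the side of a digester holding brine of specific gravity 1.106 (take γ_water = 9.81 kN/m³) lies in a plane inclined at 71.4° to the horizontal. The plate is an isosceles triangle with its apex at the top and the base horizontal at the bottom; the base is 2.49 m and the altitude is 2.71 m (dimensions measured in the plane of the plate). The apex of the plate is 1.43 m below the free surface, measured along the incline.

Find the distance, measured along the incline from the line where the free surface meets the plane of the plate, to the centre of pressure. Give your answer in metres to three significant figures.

γ = 1.106 × 9.81 = 10.84986 kN/m³.
Let θ = 71.4° be the plate's angle to the horizontal; measure y along the incline from where the plane meets the free surface. Vertical depth h = y·sinθ with sinθ = 0.947768.
With the apex up, the centroid sits 2h/3 = 2 × 2.71/3 = 1.80667 m below the apex, so y_c = 1.43 + 1.80667 = 3.23667 m and h_c = 3.23667 × 0.947768 = 3.06761 m.
A = ½ × 2.49 × 2.71 = 3.37395 m².
Resultant F = γ·h_c·A = 10.84986 × 3.06761 × 3.37395 = 112.296 kN.
I_c = b·h³/36 = 2.49 × 2.71³/36 = 1.37659 m⁴.
Centre of pressure: y_p = y_c + I_c/(y_c·A) = 3.23667 + 1.37659/(3.23667 × 3.37395) = 3.23667 + 0.126057 = 3.36273 m along the plane.

y_p = 3.36 m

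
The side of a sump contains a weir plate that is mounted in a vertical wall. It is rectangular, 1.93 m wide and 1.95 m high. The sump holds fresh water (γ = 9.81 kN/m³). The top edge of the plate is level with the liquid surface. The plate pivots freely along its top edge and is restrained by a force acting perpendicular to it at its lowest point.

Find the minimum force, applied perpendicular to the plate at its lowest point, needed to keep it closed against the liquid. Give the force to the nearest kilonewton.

γ = 9.81 kN/m³.
The centroid lies 1.95/2 = 0.975 m below the top edge, so the centroid depth is h_c = 0.975 m.
A = 1.93 × 1.95 = 3.7635 m².
Resultant F = γ·h_c·A = 9.81 × 0.975 × 3.7635 = 35.9969 kN.
I_c = b·h³/12 = 1.93 × 1.95³/12 = 1.19256 m⁴.
Centre of pressure: y_p = y_c + I_c/(y_c·A) = 0.975 + 1.19256/(0.975 × 3.7635) = 0.975 + 0.325 = 1.3 m along the plane.
The resultant acts 0.975 + 0.325 = 1.3 m (along the plate) below the hinge at the top edge, so the moment about the hinge is M = F × 1.3 = 35.9969 × 1.3 = 46.796 kN·m.
A normal force at the bottom, 1.95 m from the hinge, must supply this moment: P = 46.796/1.95 = 23.9979 kN.

P ≈ 24 kN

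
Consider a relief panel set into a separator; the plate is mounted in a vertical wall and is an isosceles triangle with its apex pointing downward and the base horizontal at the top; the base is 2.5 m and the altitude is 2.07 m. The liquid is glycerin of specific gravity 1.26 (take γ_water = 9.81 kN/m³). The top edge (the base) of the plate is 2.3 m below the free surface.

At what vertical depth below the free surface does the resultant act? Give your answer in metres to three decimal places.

h_p = 3.070 m

γ = 1.26 × 9.81 = 12.3606 kN/m³.
With the apex down, the centroid sits h/3 = 2.07/3 = 0.69 m below the base (the top edge), so the centroid depth is h_c = 2.3 + 0.69 = 2.99 m.
A = ½ × 2.5 × 2.07 = 2.5875 m².
Resultant F = γ·h_c·A = 12.3606 × 2.99 × 2.5875 = 95.6293 kN.
I_c = b·h³/36 = 2.5 × 2.07³/36 = 0.615954 m⁴.
Centre of pressure: y_p = y_c + I_c/(y_c·A) = 2.99 + 0.615954/(2.99 × 2.5875) = 2.99 + 0.0796153 = 3.06962 m along the plane.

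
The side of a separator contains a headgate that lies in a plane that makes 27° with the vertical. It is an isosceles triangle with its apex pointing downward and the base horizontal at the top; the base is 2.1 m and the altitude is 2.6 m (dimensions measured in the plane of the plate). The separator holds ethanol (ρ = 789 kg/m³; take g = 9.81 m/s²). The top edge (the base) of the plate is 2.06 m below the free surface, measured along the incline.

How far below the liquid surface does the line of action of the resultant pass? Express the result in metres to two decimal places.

γ = ρg = 789 × 9.81 / 1000 = 7.74009 kN/m³.
The plate makes 27° with the vertical, i.e. θ = 90° − 27° = 63° to the horizontal. Measuring y along the incline from the free-surface line, vertical depth h = y·sinθ with sinθ = 0.891007.
With the apex down, the centroid sits h/3 = 2.6/3 = 0.866667 m below the base (the top edge), so y_c = 2.06 + 0.866667 = 2.92667 m and h_c = 2.92667 × 0.891007 = 2.60768 m.
A = ½ × 2.1 × 2.6 = 2.73 m².
Resultant F = γ·h_c·A = 7.74009 × 2.60768 × 2.73 = 55.1014 kN.
I_c = b·h³/36 = 2.1 × 2.6³/36 = 1.02527 m⁴.
Centre of pressure: y_p = y_c + I_c/(y_c·A) = 2.92667 + 1.02527/(2.92667 × 2.73) = 2.92667 + 0.128322 = 3.05499 m along the plane.
Vertically, h_p = y_p·sinθ = 3.05499 × 0.891007 = 2.72202 m.

h_p = 2.72 m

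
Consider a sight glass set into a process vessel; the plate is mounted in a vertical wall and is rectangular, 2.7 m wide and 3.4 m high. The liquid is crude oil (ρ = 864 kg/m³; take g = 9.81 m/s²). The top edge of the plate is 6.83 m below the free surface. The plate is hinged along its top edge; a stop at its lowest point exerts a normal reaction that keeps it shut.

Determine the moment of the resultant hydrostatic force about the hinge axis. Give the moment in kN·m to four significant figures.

M ≈ 1203 kN·m

γ = ρg = 864 × 9.81 / 1000 = 8.47584 kN/m³.
The centroid lies 3.4/2 = 1.7 m below the top edge, so the centroid depth is h_c = 6.83 + 1.7 = 8.53 m.
A = 2.7 × 3.4 = 9.18 m².
Resultant F = γ·h_c·A = 8.47584 × 8.53 × 9.18 = 663.704 kN.
I_c = b·h³/12 = 2.7 × 3.4³/12 = 8.8434 m⁴.
Centre of pressure: y_p = y_c + I_c/(y_c·A) = 8.53 + 8.8434/(8.53 × 9.18) = 8.53 + 0.112935 = 8.64293 m along the plane.
The resultant acts 1.7 + 0.112935 = 1.81293 m (along the plate) below the hinge at the top edge, so the moment about the hinge is M = F × 1.81293 = 663.704 × 1.81293 = 1203.25 kN·m.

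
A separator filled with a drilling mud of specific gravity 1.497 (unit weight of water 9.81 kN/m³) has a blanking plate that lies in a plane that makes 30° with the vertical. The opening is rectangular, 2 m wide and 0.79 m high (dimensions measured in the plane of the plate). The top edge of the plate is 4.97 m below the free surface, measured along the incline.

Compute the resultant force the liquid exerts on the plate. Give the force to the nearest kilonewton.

F ≈ 108 kN

γ = 1.497 × 9.81 = 14.68557 kN/m³.
The plate makes 30° with the vertical, i.e. θ = 90° − 30° = 60° to the horizontal. Measuring y along the incline from the free-surface line, vertical depth h = y·sinθ with sinθ = 0.866025.
The centroid lies 0.79/2 = 0.395 m below the top edge, so y_c = 4.97 + 0.395 = 5.365 m and h_c = 5.365 × 0.866025 = 4.64622 m.
A = 2 × 0.79 = 1.58 m².
Resultant F = γ·h_c·A = 14.68557 × 4.64622 × 1.58 = 107.807 kN.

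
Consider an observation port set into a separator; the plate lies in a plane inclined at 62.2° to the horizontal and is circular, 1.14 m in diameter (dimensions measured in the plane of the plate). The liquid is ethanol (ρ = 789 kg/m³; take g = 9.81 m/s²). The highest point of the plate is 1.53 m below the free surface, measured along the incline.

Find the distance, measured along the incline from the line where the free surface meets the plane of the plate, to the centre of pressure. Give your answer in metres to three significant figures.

y_p = 2.14 m

γ = ρg = 789 × 9.81 / 1000 = 7.74009 kN/m³.
Let θ = 62.2° be the plate's angle to the horizontal; measure y along the incline from where the plane meets the free surface. Vertical depth h = y·sinθ with sinθ = 0.884581.
The centroid is at the centre, 0.57 m below the top of the plate, so y_c = 1.53 + 0.57 = 2.1 m and h_c = 2.1 × 0.884581 = 1.85762 m.
A = π(0.57)² = 1.0207 m².
Resultant F = γ·h_c·A = 7.74009 × 1.85762 × 1.0207 = 14.6758 kN.
I_c = πr⁴/4 = π × 0.57⁴/4 = 0.0829066 m⁴.
Centre of pressure: y_p = y_c + I_c/(y_c·A) = 2.1 + 0.0829066/(2.1 × 1.0207) = 2.1 + 0.0386787 = 2.13868 m along the plane.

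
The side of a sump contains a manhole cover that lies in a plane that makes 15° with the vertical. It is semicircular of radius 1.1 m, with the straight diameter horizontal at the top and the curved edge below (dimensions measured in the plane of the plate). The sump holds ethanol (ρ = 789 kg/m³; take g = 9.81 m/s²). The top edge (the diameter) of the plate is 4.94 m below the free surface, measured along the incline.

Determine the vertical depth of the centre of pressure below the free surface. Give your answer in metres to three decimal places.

γ = ρg = 789 × 9.81 / 1000 = 7.74009 kN/m³.
The plate makes 15° with the vertical, i.e. θ = 90° − 15° = 75° to the horizontal. Measuring y along the incline from the free-surface line, vertical depth h = y·sinθ with sinθ = 0.965926.
The centroid of a semicircle lies 4r/(3π) = 0.466854 m from the diameter, here below the top edge, so y_c = 4.94 + 0.466854 = 5.40685 m and h_c = 5.40685 × 0.965926 = 5.22262 m.
A = πr²/2 = π × 1.1²/2 = 1.90066 m².
Resultant F = γ·h_c·A = 7.74009 × 5.22262 × 1.90066 = 76.8314 kN.
I_c = (π/8 − 8/(9π))·r⁴ = 0.109757 × 1.1⁴ = 0.160695 m⁴.
Centre of pressure: y_p = y_c + I_c/(y_c·A) = 5.40685 + 0.160695/(5.40685 × 1.90066) = 5.40685 + 0.015637 = 5.42249 m along the plane.
Vertically, h_p = y_p·sinθ = 5.42249 × 0.965926 = 5.23772 m.

h_p = 5.238 m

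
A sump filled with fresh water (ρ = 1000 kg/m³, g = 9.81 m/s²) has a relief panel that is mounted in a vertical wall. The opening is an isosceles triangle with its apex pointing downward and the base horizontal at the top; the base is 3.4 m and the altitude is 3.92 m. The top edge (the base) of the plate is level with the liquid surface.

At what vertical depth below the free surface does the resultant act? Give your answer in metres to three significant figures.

h_p = 1.96 m

γ = ρg = 1000 × 9.81 = 9810 N/m³ = 9.81 kN/m³.
With the apex down, the centroid sits h/3 = 3.92/3 = 1.30667 m below the base (the top edge), so the centroid depth is h_c = 1.30667 m.
A = ½ × 3.4 × 3.92 = 6.664 m².
Resultant F = γ·h_c·A = 9.81 × 1.30667 × 6.664 = 85.422 kN.
I_c = b·h³/36 = 3.4 × 3.92³/36 = 5.68898 m⁴.
Centre of pressure: y_p = y_c + I_c/(y_c·A) = 1.30667 + 5.68898/(1.30667 × 6.664) = 1.30667 + 0.653331 = 1.96 m along the plane.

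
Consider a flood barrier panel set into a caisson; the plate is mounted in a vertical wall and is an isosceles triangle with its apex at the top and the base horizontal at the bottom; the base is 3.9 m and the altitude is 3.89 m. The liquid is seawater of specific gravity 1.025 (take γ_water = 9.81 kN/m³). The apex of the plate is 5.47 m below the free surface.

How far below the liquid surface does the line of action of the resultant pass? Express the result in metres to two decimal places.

γ = 1.025 × 9.81 = 10.05525 kN/m³.
With the apex up, the centroid sits 2h/3 = 2 × 3.89/3 = 2.59333 m below the apex, so the centroid depth is h_c = 5.47 + 2.59333 = 8.06333 m.
A = ½ × 3.9 × 3.89 = 7.5855 m².
Resultant F = γ·h_c·A = 10.05525 × 8.06333 × 7.5855 = 615.023 kN.
I_c = b·h³/36 = 3.9 × 3.89³/36 = 6.37692 m⁴.
Centre of pressure: y_p = y_c + I_c/(y_c·A) = 8.06333 + 6.37692/(8.06333 × 7.5855) = 8.06333 + 0.104259 = 8.16759 m along the plane.

h_p = 8.17 m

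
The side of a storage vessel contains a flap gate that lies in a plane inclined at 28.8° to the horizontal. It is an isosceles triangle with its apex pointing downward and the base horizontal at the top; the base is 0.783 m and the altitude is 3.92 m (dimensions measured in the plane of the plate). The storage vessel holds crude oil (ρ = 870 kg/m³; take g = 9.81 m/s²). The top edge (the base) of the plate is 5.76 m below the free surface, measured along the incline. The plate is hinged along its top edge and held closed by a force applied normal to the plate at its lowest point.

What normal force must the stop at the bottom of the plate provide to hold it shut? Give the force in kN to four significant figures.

P ≈ 16.24 kN

γ = ρg = 870 × 9.81 / 1000 = 8.5347 kN/m³.
Let θ = 28.8° be the plate's angle to the horizontal; measure y along the incline from where the plane meets the free surface. Vertical depth h = y·sinθ with sinθ = 0.481754.
With the apex down, the centroid sits h/3 = 3.92/3 = 1.30667 m below the base (the top edge), so y_c = 5.76 + 1.30667 = 7.06667 m and h_c = 7.06667 × 0.481754 = 3.4044 m.
A = ½ × 0.783 × 3.92 = 1.53468 m².
Resultant F = γ·h_c·A = 8.5347 × 3.4044 × 1.53468 = 44.5909 kN.
I_c = b·h³/36 = 0.783 × 3.92³/36 = 1.31014 m⁴.
Centre of pressure: y_p = y_c + I_c/(y_c·A) = 7.06667 + 1.31014/(7.06667 × 1.53468) = 7.06667 + 0.120805 = 7.18748 m along the plane.
The resultant acts 1.30667 + 0.120805 = 1.42748 m (along the plate) below the hinge at the top edge, so the moment about the hinge is M = F × 1.42748 = 44.5909 × 1.42748 = 63.6526 kN·m.
A normal force at the bottom, 3.92 m from the hinge, must supply this moment: P = 63.6526/3.92 = 16.2379 kN.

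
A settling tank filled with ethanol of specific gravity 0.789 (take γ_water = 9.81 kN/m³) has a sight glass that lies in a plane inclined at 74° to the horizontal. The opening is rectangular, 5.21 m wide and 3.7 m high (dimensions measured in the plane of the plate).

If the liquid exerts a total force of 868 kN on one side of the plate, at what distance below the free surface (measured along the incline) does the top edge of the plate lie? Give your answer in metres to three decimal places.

γ = 0.789 × 9.81 = 7.74009 kN/m³.
A = 5.21 × 3.7 = 19.277 m².
From F = γ·h_c·A, the centroid depth is h_c = 868/(7.74009 × 19.277) = 5.81747 m.
Let θ = 74° be the plate's angle to the horizontal; measure y along the incline from where the plane meets the free surface. Vertical depth h = y·sinθ with sinθ = 0.961262.
Along the incline, y_c = h_c/sinθ = 5.81747/0.961262 = 6.05191 m.
The centroid lies 3.7/2 = 1.85 m below the top edge, so the top edge sits at y_top = 6.05191 − 1.85 = 4.20191 m along the incline.

y_top ≈ 4.202 m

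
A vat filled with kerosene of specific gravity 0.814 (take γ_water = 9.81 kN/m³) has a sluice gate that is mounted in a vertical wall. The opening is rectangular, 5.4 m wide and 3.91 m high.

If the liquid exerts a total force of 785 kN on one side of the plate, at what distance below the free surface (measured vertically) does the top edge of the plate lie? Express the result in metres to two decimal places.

d_top ≈ 2.70 m

γ = 0.814 × 9.81 = 7.98534 kN/m³.
A = 5.4 × 3.91 = 21.114 m².
From F = γ·h_c·A, the centroid depth is h_c = 785/(7.98534 × 21.114) = 4.65592 m.
The centroid lies 3.91/2 = 1.955 m below the top edge, so the top edge sits at h_top = 4.65592 − 1.955 = 2.70092 m below the surface.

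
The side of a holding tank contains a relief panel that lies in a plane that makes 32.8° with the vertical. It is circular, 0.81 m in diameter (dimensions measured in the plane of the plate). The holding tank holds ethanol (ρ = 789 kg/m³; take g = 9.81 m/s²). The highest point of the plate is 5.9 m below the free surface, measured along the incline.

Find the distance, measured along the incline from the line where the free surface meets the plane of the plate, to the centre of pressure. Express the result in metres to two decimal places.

γ = ρg = 789 × 9.81 / 1000 = 7.74009 kN/m³.
The plate makes 32.8° with the vertical, i.e. θ = 90° − 32.8° = 57.2° to the horizontal. Measuring y along the incline from the free-surface line, vertical depth h = y·sinθ with sinθ = 0.840567.
The centroid is at the centre, 0.405 m below the top of the plate, so y_c = 5.9 + 0.405 = 6.305 m and h_c = 6.305 × 0.840567 = 5.29977 m.
A = π(0.405)² = 0.5153 m².
Resultant F = γ·h_c·A = 7.74009 × 5.29977 × 0.5153 = 21.138 kN.
I_c = πr⁴/4 = π × 0.405⁴/4 = 0.0211305 m⁴.
Centre of pressure: y_p = y_c + I_c/(y_c·A) = 6.305 + 0.0211305/(6.305 × 0.5153) = 6.305 + 0.00650376 = 6.3115 m along the plane.

y_p = 6.31 m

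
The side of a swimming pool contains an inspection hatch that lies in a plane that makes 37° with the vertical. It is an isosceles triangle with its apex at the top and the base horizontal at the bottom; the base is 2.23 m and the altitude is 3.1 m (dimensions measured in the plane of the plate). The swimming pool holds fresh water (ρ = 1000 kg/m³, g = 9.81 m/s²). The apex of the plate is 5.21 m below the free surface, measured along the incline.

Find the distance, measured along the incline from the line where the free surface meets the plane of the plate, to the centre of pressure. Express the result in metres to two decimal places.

γ = ρg = 1000 × 9.81 = 9810 N/m³ = 9.81 kN/m³.
The plate makes 37° with the vertical, i.e. θ = 90° − 37° = 53° to the horizontal. Measuring y along the incline from the free-surface line, vertical depth h = y·sinθ with sinθ = 0.798636.
With the apex up, the centroid sits 2h/3 = 2 × 3.1/3 = 2.06667 m below the apex, so y_c = 5.21 + 2.06667 = 7.27667 m and h_c = 7.27667 × 0.798636 = 5.81141 m.
A = ½ × 2.23 × 3.1 = 3.4565 m².
Resultant F = γ·h_c·A = 9.81 × 5.81141 × 3.4565 = 197.055 kN.
I_c = b·h³/36 = 2.23 × 3.1³/36 = 1.84539 m⁴.
Centre of pressure: y_p = y_c + I_c/(y_c·A) = 7.27667 + 1.84539/(7.27667 × 3.4565) = 7.27667 + 0.0733701 = 7.35004 m along the plane.

y_p = 7.35 m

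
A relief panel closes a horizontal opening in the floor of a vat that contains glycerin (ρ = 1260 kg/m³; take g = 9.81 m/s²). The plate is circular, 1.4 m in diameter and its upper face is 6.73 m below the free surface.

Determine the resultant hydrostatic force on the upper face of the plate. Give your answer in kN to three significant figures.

γ = ρg = 1260 × 9.81 / 1000 = 12.3606 kN/m³.
The plate is horizontal, so pressure is uniform at p = γ·h = 12.3606 × 6.73 = 83.1868 kN/m².
A = π(0.7)² = 1.53938 m².
F = p·A = 83.1868 × 1.53938 = 128.056 kN.

F ≈ 128 kN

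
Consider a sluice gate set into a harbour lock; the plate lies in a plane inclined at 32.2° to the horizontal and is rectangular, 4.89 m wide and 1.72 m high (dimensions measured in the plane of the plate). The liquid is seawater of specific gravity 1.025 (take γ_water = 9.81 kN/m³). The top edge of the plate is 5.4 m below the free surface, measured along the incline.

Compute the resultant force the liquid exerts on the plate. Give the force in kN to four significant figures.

γ = 1.025 × 9.81 = 10.05525 kN/m³.
Let θ = 32.2° be the plate's angle to the horizontal; measure y along the incline from where the plane meets the free surface. Vertical depth h = y·sinθ with sinθ = 0.532876.
The centroid lies 1.72/2 = 0.86 m below the top edge, so y_c = 5.4 + 0.86 = 6.26 m and h_c = 6.26 × 0.532876 = 3.3358 m.
A = 4.89 × 1.72 = 8.4108 m².
Resultant F = γ·h_c·A = 10.05525 × 3.3358 × 8.4108 = 282.118 kN.

F ≈ 282.1 kN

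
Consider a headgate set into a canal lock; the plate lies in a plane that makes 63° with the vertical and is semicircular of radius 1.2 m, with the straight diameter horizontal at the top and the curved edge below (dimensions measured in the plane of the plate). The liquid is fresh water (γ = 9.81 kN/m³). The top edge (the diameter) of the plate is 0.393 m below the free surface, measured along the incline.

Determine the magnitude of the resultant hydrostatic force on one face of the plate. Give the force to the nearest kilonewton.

F ≈ 9 kN

γ = 9.81 kN/m³.
The plate makes 63° with the vertical, i.e. θ = 90° − 63° = 27° to the horizontal. Measuring y along the incline from the free-surface line, vertical depth h = y·sinθ with sinθ = 0.453990.
The centroid of a semicircle lies 4r/(3π) = 0.509296 m from the diameter, here below the top edge, so y_c = 0.393 + 0.509296 = 0.902296 m and h_c = 0.902296 × 0.453990 = 0.409633 m.
A = πr²/2 = π × 1.2²/2 = 2.26195 m².
Resultant F = γ·h_c·A = 9.81 × 0.409633 × 2.26195 = 9.08965 kN.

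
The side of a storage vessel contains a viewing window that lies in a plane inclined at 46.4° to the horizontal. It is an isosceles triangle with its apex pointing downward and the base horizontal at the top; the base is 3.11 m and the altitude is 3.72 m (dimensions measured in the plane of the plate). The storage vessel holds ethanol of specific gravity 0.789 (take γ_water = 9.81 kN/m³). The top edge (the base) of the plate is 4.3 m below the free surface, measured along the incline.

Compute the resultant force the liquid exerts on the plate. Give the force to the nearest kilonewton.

γ = 0.789 × 9.81 = 7.74009 kN/m³.
Let θ = 46.4° be the plate's angle to the horizontal; measure y along the incline from where the plane meets the free surface. Vertical depth h = y·sinθ with sinθ = 0.724172.
With the apex down, the centroid sits h/3 = 3.72/3 = 1.24 m below the base (the top edge), so y_c = 4.3 + 1.24 = 5.54 m and h_c = 5.54 × 0.724172 = 4.01191 m.
A = ½ × 3.11 × 3.72 = 5.7846 m².
Resultant F = γ·h_c·A = 7.74009 × 4.01191 × 5.7846 = 179.627 kN.

F ≈ 180 kN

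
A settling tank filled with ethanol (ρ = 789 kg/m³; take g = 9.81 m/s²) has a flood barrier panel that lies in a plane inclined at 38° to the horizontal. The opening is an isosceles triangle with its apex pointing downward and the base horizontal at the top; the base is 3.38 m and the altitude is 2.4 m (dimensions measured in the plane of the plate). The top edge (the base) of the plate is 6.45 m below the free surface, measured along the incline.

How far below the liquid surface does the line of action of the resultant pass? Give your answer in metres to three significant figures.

γ = ρg = 789 × 9.81 / 1000 = 7.74009 kN/m³.
Let θ = 38° be the plate's angle to the horizontal; measure y along the incline from where the plane meets the free surface. Vertical depth h = y·sinθ with sinθ = 0.615661.
With the apex down, the centroid sits h/3 = 2.4/3 = 0.8 m below the base (the top edge), so y_c = 6.45 + 0.8 = 7.25 m and h_c = 7.25 × 0.615661 = 4.46354 m.
A = ½ × 3.38 × 2.4 = 4.056 m².
Resultant F = γ·h_c·A = 7.74009 × 4.46354 × 4.056 = 140.128 kN.
I_c = b·h³/36 = 3.38 × 2.4³/36 = 1.29792 m⁴.
Centre of pressure: y_p = y_c + I_c/(y_c·A) = 7.25 + 1.29792/(7.25 × 4.056) = 7.25 + 0.0441379 = 7.29414 m along the plane.
Vertically, h_p = y_p·sinθ = 7.29414 × 0.615661 = 4.49072 m.

h_p = 4.49 m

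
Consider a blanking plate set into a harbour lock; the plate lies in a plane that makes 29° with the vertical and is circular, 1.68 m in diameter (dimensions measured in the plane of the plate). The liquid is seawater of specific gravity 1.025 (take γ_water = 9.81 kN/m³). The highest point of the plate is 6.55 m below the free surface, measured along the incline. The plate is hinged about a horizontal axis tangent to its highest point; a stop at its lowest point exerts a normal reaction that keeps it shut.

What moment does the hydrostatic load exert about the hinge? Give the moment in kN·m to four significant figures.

γ = 1.025 × 9.81 = 10.05525 kN/m³.
The plate makes 29° with the vertical, i.e. θ = 90° − 29° = 61° to the horizontal. Measuring y along the incline from the free-surface line, vertical depth h = y·sinθ with sinθ = 0.874620.
The centroid is at the centre, 0.84 m below the top of the plate, so y_c = 6.55 + 0.84 = 7.39 m and h_c = 7.39 × 0.874620 = 6.46344 m.
A = π(0.84)² = 2.21671 m².
Resultant F = γ·h_c·A = 10.05525 × 6.46344 × 2.21671 = 144.067 kN.
I_c = πr⁴/4 = π × 0.84⁴/4 = 0.391027 m⁴.
Centre of pressure: y_p = y_c + I_c/(y_c·A) = 7.39 + 0.391027/(7.39 × 2.21671) = 7.39 + 0.0238701 = 7.41387 m along the plane.
The resultant acts 0.84 + 0.0238701 = 0.86387 m (along the plate) below the hinge at the top edge, so the moment about the hinge is M = F × 0.86387 = 144.067 × 0.86387 = 124.455 kN·m.

M ≈ 124.5 kN·m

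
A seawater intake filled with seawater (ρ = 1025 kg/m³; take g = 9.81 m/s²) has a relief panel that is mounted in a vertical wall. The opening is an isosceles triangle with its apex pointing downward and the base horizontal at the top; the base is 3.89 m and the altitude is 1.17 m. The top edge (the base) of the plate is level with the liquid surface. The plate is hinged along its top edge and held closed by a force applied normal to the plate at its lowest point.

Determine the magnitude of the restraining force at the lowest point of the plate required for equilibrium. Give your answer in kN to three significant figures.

P ≈ 4.46 kN

γ = ρg = 1025 × 9.81 / 1000 = 10.05525 kN/m³.
With the apex down, the centroid sits h/3 = 1.17/3 = 0.39 m below the base (the top edge), so the centroid depth is h_c = 0.39 m.
A = ½ × 3.89 × 1.17 = 2.27565 m².
Resultant F = γ·h_c·A = 10.05525 × 0.39 × 2.27565 = 8.92407 kN.
I_c = b·h³/36 = 3.89 × 1.17³/36 = 0.173063 m⁴.
Centre of pressure: y_p = y_c + I_c/(y_c·A) = 0.39 + 0.173063/(0.39 × 2.27565) = 0.39 + 0.195 = 0.585 m along the plane.
The resultant acts 0.39 + 0.195 = 0.585 m (along the plate) below the hinge at the top edge, so the moment about the hinge is M = F × 0.585 = 8.92407 × 0.585 = 5.22058 kN·m.
A normal force at the bottom, 1.17 m from the hinge, must supply this moment: P = 5.22058/1.17 = 4.46203 kN.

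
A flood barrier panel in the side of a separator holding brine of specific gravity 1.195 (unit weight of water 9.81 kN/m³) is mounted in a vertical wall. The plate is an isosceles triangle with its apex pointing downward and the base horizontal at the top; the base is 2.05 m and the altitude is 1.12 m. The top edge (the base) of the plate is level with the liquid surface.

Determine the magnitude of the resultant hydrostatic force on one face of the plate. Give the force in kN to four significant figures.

F ≈ 5.024 kN

γ = 1.195 × 9.81 = 11.72295 kN/m³.
With the apex down, the centroid sits h/3 = 1.12/3 = 0.373333 m below the base (the top edge), so the centroid depth is h_c = 0.373333 m.
A = ½ × 2.05 × 1.12 = 1.148 m².
Resultant F = γ·h_c·A = 11.72295 × 0.373333 × 1.148 = 5.0243 kN.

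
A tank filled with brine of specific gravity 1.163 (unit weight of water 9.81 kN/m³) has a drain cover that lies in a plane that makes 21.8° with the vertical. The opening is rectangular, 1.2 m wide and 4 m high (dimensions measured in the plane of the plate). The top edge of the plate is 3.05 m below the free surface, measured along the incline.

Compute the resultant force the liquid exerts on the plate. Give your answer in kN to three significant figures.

F ≈ 257 kN

γ = 1.163 × 9.81 = 11.40903 kN/m³.
The plate makes 21.8° with the vertical, i.e. θ = 90° − 21.8° = 68.2° to the horizontal. Measuring y along the incline from the free-surface line, vertical depth h = y·sinθ with sinθ = 0.928486.
The centroid lies 4/2 = 2 m below the top edge, so y_c = 3.05 + 2 = 5.05 m and h_c = 5.05 × 0.928486 = 4.68885 m.
A = 1.2 × 4 = 4.8 m².
Resultant F = γ·h_c·A = 11.40903 × 4.68885 × 4.8 = 256.777 kN.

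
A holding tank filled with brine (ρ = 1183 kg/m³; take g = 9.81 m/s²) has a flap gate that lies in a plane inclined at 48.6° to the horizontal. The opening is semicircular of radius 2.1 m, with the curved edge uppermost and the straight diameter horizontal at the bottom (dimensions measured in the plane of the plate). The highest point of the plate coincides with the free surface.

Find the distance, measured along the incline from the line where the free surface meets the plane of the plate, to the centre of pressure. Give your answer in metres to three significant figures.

y_p = 1.46 m

γ = ρg = 1183 × 9.81 / 1000 = 11.60523 kN/m³.
Let θ = 48.6° be the plate's angle to the horizontal; measure y along the incline from where the plane meets the free surface. Vertical depth h = y·sinθ with sinθ = 0.750111.
The centroid lies 4r/(3π) = 0.891268 m above the diameter, so r − 4r/(3π) = 2.1 − 0.891268 = 1.20873 m below the topmost point, so y_c = 1.20873 m and h_c = 1.20873 × 0.750111 = 0.906682 m.
A = πr²/2 = π × 2.1²/2 = 6.92721 m².
Resultant F = γ·h_c·A = 11.60523 × 0.906682 × 6.92721 = 72.8899 kN.
I_c = (π/8 − 8/(9π))·r⁴ = 0.109757 × 2.1⁴ = 2.13457 m⁴.
Centre of pressure: y_p = y_c + I_c/(y_c·A) = 1.20873 + 2.13457/(1.20873 × 6.92721) = 1.20873 + 0.254931 = 1.46366 m along the plane.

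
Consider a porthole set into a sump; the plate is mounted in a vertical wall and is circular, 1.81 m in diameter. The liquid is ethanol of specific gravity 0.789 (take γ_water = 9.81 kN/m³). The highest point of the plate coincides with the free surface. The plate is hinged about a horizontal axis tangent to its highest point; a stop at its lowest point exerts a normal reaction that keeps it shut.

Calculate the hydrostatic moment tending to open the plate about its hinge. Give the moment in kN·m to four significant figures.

M ≈ 20.39 kN·m

γ = 0.789 × 9.81 = 7.74009 kN/m³.
The centroid is at the centre, 0.905 m below the top of the plate, so the centroid depth is h_c = 0.905 m.
A = π(0.905)² = 2.57304 m².
Resultant F = γ·h_c·A = 7.74009 × 0.905 × 2.57304 = 18.0236 kN.
I_c = πr⁴/4 = π × 0.905⁴/4 = 0.526847 m⁴.
Centre of pressure: y_p = y_c + I_c/(y_c·A) = 0.905 + 0.526847/(0.905 × 2.57304) = 0.905 + 0.22625 = 1.13125 m along the plane.
The resultant acts 0.905 + 0.22625 = 1.13125 m (along the plate) below the hinge at the top edge, so the moment about the hinge is M = F × 1.13125 = 18.0236 × 1.13125 = 20.3892 kN·m.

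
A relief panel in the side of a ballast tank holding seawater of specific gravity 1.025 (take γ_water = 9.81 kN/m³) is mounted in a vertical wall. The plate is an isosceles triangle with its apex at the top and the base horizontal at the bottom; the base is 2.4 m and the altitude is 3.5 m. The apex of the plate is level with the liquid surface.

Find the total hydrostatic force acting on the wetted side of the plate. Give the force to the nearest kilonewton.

F ≈ 99 kN

γ = 1.025 × 9.81 = 10.05525 kN/m³.
With the apex up, the centroid sits 2h/3 = 2 × 3.5/3 = 2.33333 m below the apex, so the centroid depth is h_c = 2.33333 m.
A = ½ × 2.4 × 3.5 = 4.2 m².
Resultant F = γ·h_c·A = 10.05525 × 2.33333 × 4.2 = 98.5413 kN.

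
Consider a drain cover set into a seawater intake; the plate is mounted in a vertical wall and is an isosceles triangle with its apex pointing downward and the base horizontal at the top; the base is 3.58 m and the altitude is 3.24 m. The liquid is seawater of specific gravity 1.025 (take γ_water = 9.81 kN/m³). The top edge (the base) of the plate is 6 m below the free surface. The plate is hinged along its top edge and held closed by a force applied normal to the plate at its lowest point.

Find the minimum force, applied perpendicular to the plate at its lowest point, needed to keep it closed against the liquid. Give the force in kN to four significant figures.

γ = 1.025 × 9.81 = 10.05525 kN/m³.
With the apex down, the centroid sits h/3 = 3.24/3 = 1.08 m below the base (the top edge), so the centroid depth is h_c = 6 + 1.08 = 7.08 m.
A = ½ × 3.58 × 3.24 = 5.7996 m².
Resultant F = γ·h_c·A = 10.05525 × 7.08 × 5.7996 = 412.88 kN.
I_c = b·h³/36 = 3.58 × 3.24³/36 = 3.38233 m⁴.
Centre of pressure: y_p = y_c + I_c/(y_c·A) = 7.08 + 3.38233/(7.08 × 5.7996) = 7.08 + 0.082373 = 7.16237 m along the plane.
The resultant acts 1.08 + 0.082373 = 1.16237 m (along the plate) below the hinge at the top edge, so the moment about the hinge is M = F × 1.16237 = 412.88 × 1.16237 = 479.919 kN·m.
A normal force at the bottom, 3.24 m from the hinge, must supply this moment: P = 479.919/3.24 = 148.123 kN.

P ≈ 148.1 kN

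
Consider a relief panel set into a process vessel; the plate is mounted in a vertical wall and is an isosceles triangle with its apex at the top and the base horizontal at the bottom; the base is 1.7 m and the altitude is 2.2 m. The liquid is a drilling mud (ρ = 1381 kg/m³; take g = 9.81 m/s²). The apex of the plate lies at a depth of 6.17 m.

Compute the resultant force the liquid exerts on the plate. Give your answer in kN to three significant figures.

γ = ρg = 1381 × 9.81 / 1000 = 13.54761 kN/m³.
With the apex up, the centroid sits 2h/3 = 2 × 2.2/3 = 1.46667 m below the apex, so the centroid depth is h_c = 6.17 + 1.46667 = 7.63667 m.
A = ½ × 1.7 × 2.2 = 1.87 m².
Resultant F = γ·h_c·A = 13.54761 × 7.63667 × 1.87 = 193.468 kN.

F ≈ 193 kN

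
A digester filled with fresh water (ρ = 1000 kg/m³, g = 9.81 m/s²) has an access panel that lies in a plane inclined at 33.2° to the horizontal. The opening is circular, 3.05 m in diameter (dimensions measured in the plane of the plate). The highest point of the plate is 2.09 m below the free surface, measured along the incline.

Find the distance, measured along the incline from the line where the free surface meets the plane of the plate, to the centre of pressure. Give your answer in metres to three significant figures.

γ = ρg = 1000 × 9.81 = 9810 N/m³ = 9.81 kN/m³.
Let θ = 33.2° be the plate's angle to the horizontal; measure y along the incline from where the plane meets the free surface. Vertical depth h = y·sinθ with sinθ = 0.547563.
The centroid is at the centre, 1.525 m below the top of the plate, so y_c = 2.09 + 1.525 = 3.615 m and h_c = 3.615 × 0.547563 = 1.97944 m.
A = π(1.525)² = 7.30617 m².
Resultant F = γ·h_c·A = 9.81 × 1.97944 × 7.30617 = 141.873 kN.
I_c = πr⁴/4 = π × 1.525⁴/4 = 4.24785 m⁴.
Centre of pressure: y_p = y_c + I_c/(y_c·A) = 3.615 + 4.24785/(3.615 × 7.30617) = 3.615 + 0.160831 = 3.77583 m along the plane.

y_p = 3.78 m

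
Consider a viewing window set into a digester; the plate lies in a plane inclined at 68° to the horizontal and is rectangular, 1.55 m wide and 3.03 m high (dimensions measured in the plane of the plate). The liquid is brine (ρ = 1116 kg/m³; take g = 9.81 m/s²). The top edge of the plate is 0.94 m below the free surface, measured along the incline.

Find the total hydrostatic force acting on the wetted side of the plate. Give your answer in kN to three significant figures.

γ = ρg = 1116 × 9.81 / 1000 = 10.94796 kN/m³.
Let θ = 68° be the plate's angle to the horizontal; measure y along the incline from where the plane meets the free surface. Vertical depth h = y·sinθ with sinθ = 0.927184.
The centroid lies 3.03/2 = 1.515 m below the top edge, so y_c = 0.94 + 1.515 = 2.455 m and h_c = 2.455 × 0.927184 = 2.27624 m.
A = 1.55 × 3.03 = 4.6965 m².
Resultant F = γ·h_c·A = 10.94796 × 2.27624 × 4.6965 = 117.038 kN.

F ≈ 117 kN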